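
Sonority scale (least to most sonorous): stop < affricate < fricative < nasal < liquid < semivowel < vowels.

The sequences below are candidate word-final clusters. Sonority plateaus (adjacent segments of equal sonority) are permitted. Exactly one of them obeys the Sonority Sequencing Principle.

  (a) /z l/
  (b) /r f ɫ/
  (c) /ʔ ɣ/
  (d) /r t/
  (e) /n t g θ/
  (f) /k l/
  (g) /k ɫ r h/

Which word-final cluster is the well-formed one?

(a) 3-5 → violates
(b) 5-3-5 → violates
(c) 1-3 → violates
(d) 5-1 → obeys
(e) 4-1-1-3 → violates
(f) 1-5 → violates
(g) 1-5-5-3 → violates

d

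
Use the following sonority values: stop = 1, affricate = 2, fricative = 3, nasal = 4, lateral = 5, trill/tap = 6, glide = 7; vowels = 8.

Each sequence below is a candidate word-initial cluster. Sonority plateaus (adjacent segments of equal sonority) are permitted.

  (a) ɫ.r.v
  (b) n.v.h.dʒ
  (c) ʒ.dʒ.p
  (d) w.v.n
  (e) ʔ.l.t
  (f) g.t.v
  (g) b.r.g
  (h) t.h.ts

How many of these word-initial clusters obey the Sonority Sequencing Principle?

(a) ɫ.r.v: profile 5-6-3 — violates.
(b) n.v.h.dʒ: profile 4-3-3-2 — violates.
(c) ʒ.dʒ.p: profile 3-2-1 — violates.
(d) w.v.n: profile 7-3-4 — violates.
(e) ʔ.l.t: profile 1-5-1 — violates.
(f) g.t.v: profile 1-1-3 — obeys.
(g) b.r.g: profile 1-6-1 — violates.
(h) t.h.ts: profile 1-3-2 — violates.

1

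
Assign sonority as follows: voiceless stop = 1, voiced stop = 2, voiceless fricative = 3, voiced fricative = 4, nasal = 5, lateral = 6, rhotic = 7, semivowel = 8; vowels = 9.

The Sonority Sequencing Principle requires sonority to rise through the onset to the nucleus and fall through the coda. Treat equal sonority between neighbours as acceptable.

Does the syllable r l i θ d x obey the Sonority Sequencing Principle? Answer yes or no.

Onset: /r/ is a rhotic (sonority 7), /l/ is a lateral (sonority 6); then the nucleus /i/ (sonority 9).
Onset profile 7-6-9 — does not rise throughout.
Coda: /θ/ is a voiceless fricative (sonority 3), /d/ is a voiced stop (sonority 2), /x/ is a voiceless fricative (sonority 3).
Coda profile 9-3-2-3 — does not fall throughout.

no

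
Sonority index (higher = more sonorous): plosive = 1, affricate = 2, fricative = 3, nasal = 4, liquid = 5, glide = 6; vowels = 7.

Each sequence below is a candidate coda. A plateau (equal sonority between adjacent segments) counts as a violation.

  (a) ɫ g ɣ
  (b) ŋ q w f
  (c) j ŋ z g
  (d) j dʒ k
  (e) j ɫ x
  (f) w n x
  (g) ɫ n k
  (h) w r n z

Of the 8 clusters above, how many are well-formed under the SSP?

6

(a) 5-1-3 → violates
(b) 4-1-6-3 → violates
(c) 6-4-3-1 → obeys
(d) 6-2-1 → obeys
(e) 6-5-3 → obeys
(f) 6-4-3 → obeys
(g) 5-4-1 → obeys
(h) 6-5-4-3 → obeys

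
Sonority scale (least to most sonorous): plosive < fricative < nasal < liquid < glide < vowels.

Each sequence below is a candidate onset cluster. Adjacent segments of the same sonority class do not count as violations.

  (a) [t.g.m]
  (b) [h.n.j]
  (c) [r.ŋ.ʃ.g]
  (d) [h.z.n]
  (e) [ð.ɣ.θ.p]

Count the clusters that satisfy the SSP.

3

(a) [t.g.m]: profile 1-1-3 — obeys.
(b) [h.n.j]: profile 2-3-5 — obeys.
(c) [r.ŋ.ʃ.g]: profile 4-3-2-1 — violates.
(d) [h.z.n]: profile 2-2-3 — obeys.
(e) [ð.ɣ.θ.p]: profile 2-2-2-1 — violates.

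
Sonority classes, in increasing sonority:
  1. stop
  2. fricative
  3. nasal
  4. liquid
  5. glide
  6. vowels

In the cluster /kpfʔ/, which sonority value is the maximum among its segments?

/k/: stop = 1.
/p/: stop = 1.
/f/: fricative = 2.
/ʔ/: stop = 1.
The maximum is 2.

2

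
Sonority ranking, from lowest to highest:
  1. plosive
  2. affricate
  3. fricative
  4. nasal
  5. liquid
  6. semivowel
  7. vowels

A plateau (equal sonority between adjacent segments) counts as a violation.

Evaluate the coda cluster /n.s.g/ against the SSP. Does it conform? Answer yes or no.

/n/: nasal = 4.
/s/: fricative = 3.
/g/: plosive = 1.
The profile 4-3-1 strictly falls, so the coda cluster satisfies the SSP.

yes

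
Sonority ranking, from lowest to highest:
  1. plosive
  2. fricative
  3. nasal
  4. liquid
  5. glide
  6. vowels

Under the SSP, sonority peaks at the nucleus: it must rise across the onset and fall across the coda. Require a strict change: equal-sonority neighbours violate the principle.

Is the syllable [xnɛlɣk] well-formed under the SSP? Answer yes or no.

yes

Onset: /x/ is a fricative (sonority 2), /n/ is a nasal (sonority 3); then the nucleus /ɛ/ (sonority 6).
Onset profile 2-3-6 — rises to the nucleus.
Coda: /l/ is a liquid (sonority 4), /ɣ/ is a fricative (sonority 2), /k/ is a plosive (sonority 1).
Coda profile 6-4-2-1 — falls from the nucleus.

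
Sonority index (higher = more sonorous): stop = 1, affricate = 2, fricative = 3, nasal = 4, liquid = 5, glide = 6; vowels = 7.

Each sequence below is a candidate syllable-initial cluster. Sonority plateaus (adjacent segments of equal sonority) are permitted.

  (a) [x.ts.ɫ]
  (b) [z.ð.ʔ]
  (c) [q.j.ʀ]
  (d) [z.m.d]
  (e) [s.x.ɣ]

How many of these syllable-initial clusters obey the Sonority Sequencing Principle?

1

(a) 3-2-5 → violates
(b) 3-3-1 → violates
(c) 1-6-5 → violates
(d) 3-4-1 → violates
(e) 3-3-3 → obeys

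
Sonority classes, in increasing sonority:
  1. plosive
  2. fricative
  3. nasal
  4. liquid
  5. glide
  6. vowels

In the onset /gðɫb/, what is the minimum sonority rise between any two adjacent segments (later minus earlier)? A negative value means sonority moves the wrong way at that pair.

-3

/g/ is a plosive (sonority 1).
/ð/ is a fricative (sonority 2).
/ɫ/ is a liquid (sonority 4).
/b/ is a plosive (sonority 1).
/g/→/ð/: change +1.
/ð/→/ɫ/: change +2.
/ɫ/→/b/: change -3.
Minimum = -3.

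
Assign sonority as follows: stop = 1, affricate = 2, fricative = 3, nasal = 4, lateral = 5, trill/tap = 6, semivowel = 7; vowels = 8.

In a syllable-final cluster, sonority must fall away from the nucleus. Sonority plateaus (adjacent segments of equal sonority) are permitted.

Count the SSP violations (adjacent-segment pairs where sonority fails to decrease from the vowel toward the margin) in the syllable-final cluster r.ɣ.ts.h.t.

1

/r/: trill/tap = 6.
/ɣ/: fricative = 3.
/ts/: affricate = 2.
/h/: fricative = 3.
/t/: stop = 1.
/r/→/ɣ/: 6→3 (falls) — ok.
/ɣ/→/ts/: 3→2 (falls) — ok.
/ts/→/h/: 2→3 (does not fall) — violation.
/h/→/t/: 3→1 (falls) — ok.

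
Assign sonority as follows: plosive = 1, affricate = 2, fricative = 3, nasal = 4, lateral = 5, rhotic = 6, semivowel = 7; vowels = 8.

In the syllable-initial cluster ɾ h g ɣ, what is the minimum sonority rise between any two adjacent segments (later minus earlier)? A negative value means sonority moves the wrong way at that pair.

-3

/ɾ/: rhotic = 6.
/h/: fricative = 3.
/g/: plosive = 1.
/ɣ/: fricative = 3.
/ɾ/→/h/: change -3.
/h/→/g/: change -2.
/g/→/ɣ/: change +2.
Minimum = -3.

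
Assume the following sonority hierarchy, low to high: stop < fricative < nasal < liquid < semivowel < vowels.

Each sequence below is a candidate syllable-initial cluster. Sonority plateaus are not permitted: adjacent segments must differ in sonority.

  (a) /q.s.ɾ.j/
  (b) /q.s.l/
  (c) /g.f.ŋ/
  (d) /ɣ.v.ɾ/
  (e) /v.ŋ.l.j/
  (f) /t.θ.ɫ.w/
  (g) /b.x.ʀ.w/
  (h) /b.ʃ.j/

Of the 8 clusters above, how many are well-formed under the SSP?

7

(a) 1-2-4-5 → obeys
(b) 1-2-4 → obeys
(c) 1-2-3 → obeys
(d) 2-2-4 → violates
(e) 2-3-4-5 → obeys
(f) 1-2-4-5 → obeys
(g) 1-2-4-5 → obeys
(h) 1-2-5 → obeys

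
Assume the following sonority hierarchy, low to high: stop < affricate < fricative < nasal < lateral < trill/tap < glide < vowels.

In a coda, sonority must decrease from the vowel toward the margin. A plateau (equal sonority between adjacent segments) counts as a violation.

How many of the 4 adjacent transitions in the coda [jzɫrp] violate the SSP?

/j/ — glide, sonority 7.
/z/ — fricative, sonority 3.
/ɫ/ — lateral, sonority 5.
/r/ — trill/tap, sonority 6.
/p/ — stop, sonority 1.
/j/→/z/: 7→3 (falls) — ok.
/z/→/ɫ/: 3→5 (does not fall) — violation.
/ɫ/→/r/: 5→6 (does not fall) — violation.
/r/→/p/: 6→1 (falls) — ok.

2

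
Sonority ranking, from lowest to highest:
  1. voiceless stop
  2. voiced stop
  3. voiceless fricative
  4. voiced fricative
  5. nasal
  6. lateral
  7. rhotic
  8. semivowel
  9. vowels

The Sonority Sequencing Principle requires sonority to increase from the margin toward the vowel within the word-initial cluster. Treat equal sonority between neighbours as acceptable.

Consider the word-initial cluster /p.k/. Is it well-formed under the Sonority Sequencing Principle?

yes

/p/ is a voiceless stop (sonority 1).
/k/ is a voiceless stop (sonority 1).
The profile 1-1 is non-decreasing (plateaus allowed), so the word-initial cluster satisfies the SSP.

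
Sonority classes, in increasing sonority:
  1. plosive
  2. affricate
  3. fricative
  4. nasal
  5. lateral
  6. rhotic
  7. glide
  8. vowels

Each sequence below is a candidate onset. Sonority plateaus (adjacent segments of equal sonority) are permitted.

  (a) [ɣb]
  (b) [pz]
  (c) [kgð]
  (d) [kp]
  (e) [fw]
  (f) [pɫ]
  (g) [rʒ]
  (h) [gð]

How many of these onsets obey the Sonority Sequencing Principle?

(a) 3-1 → violates
(b) 1-3 → obeys
(c) 1-1-3 → obeys
(d) 1-1 → obeys
(e) 3-7 → obeys
(f) 1-5 → obeys
(g) 6-3 → violates
(h) 1-3 → obeys

6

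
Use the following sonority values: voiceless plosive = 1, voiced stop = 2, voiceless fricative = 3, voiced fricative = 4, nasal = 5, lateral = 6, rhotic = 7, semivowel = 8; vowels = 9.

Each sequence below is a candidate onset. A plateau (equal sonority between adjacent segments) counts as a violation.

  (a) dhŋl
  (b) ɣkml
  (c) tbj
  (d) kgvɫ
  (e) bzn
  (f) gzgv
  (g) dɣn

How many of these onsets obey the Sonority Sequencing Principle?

(a) sonority 2-3-5-6: well-formed.
(b) sonority 4-1-5-6: ill-formed.
(c) sonority 1-2-8: well-formed.
(d) sonority 1-2-4-6: well-formed.
(e) sonority 2-4-5: well-formed.
(f) sonority 2-4-2-4: ill-formed.
(g) sonority 2-4-5: well-formed.

5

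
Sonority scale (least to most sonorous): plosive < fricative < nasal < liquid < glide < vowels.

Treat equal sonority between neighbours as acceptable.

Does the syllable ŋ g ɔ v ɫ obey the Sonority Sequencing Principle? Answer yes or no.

Onset: /ŋ/ is a nasal (sonority 3), /g/ is a plosive (sonority 1); then the nucleus /ɔ/ (sonority 6).
Onset profile 3-1-6 — does not rise throughout.
Coda: /v/ is a fricative (sonority 2), /ɫ/ is a liquid (sonority 4).
Coda profile 6-2-4 — does not fall throughout.

no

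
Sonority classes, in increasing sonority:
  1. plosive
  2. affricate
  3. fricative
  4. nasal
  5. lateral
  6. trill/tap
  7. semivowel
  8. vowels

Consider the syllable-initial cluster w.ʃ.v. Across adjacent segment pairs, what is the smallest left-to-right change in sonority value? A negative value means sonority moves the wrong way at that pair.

/w/ is a semivowel (sonority 7).
/ʃ/ is a fricative (sonority 3).
/v/ is a fricative (sonority 3).
/w/→/ʃ/: change -4.
/ʃ/→/v/: change +0.
Minimum = -4.

-4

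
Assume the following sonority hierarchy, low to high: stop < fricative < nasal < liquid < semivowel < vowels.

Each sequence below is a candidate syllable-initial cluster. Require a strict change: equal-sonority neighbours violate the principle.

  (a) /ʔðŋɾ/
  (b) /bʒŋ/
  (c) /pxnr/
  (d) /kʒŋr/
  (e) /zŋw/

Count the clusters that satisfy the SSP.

(a) 1-2-3-4 → obeys
(b) 1-2-3 → obeys
(c) 1-2-3-4 → obeys
(d) 1-2-3-4 → obeys
(e) 2-3-5 → obeys

5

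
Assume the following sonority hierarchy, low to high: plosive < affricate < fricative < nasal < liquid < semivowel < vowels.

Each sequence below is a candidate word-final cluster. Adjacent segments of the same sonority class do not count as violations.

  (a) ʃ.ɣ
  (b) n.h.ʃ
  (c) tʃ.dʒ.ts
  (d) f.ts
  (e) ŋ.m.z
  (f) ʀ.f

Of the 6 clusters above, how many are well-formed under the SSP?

(a) 3-3 → obeys
(b) 4-3-3 → obeys
(c) 2-2-2 → obeys
(d) 3-2 → obeys
(e) 4-4-3 → obeys
(f) 5-3 → obeys

6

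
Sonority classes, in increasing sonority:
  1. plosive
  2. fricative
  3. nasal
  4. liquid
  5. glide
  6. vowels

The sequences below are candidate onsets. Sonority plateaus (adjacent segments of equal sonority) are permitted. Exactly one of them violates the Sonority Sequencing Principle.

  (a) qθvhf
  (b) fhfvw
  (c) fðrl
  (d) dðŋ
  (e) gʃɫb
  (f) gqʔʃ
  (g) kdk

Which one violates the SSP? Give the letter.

e

(a) qθvhf: profile 1-2-2-2-2 — obeys.
(b) fhfvw: profile 2-2-2-2-5 — obeys.
(c) fðrl: profile 2-2-4-4 — obeys.
(d) dðŋ: profile 1-2-3 — obeys.
(e) gʃɫb: profile 1-2-4-1 — violates.
(f) gqʔʃ: profile 1-1-1-2 — obeys.
(g) kdk: profile 1-1-1 — obeys.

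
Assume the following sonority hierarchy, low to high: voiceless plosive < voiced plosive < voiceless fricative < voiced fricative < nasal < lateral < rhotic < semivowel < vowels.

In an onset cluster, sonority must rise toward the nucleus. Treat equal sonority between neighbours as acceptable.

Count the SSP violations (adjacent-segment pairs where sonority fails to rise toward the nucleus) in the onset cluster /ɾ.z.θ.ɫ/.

2

/ɾ/: rhotic = 7.
/z/: voiced fricative = 4.
/θ/: voiceless fricative = 3.
/ɫ/: lateral = 6.
/ɾ/→/z/: 7→4 (does not rise) — violation.
/z/→/θ/: 4→3 (does not rise) — violation.
/θ/→/ɫ/: 3→6 (rises) — ok.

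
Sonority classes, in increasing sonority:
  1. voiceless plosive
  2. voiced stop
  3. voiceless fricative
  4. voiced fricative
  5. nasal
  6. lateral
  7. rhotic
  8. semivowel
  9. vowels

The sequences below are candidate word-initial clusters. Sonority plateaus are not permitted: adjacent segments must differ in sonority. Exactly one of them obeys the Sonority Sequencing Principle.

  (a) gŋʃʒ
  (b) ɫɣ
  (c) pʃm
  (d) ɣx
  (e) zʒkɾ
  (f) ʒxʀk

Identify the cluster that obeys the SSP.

(a) gŋʃʒ: profile 2-5-3-4 — violates.
(b) ɫɣ: profile 6-4 — violates.
(c) pʃm: profile 1-3-5 — obeys.
(d) ɣx: profile 4-3 — violates.
(e) zʒkɾ: profile 4-4-1-7 — violates.
(f) ʒxʀk: profile 4-3-7-1 — violates.

c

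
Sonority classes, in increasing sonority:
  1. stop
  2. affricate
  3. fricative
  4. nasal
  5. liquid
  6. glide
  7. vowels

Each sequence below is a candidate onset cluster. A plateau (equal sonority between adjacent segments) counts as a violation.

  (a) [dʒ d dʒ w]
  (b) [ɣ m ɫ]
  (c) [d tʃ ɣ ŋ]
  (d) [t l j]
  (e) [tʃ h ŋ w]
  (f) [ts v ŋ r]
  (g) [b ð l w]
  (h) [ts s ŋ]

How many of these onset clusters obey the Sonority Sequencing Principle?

(a) 2-1-2-6 → violates
(b) 3-4-5 → obeys
(c) 1-2-3-4 → obeys
(d) 1-5-6 → obeys
(e) 2-3-4-6 → obeys
(f) 2-3-4-5 → obeys
(g) 1-3-5-6 → obeys
(h) 2-3-4 → obeys

7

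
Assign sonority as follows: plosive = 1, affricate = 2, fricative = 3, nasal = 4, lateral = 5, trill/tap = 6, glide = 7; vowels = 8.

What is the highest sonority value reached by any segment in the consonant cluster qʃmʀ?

6

/q/ is a plosive (sonority 1).
/ʃ/ is a fricative (sonority 3).
/m/ is a nasal (sonority 4).
/ʀ/ is a trill/tap (sonority 6).
The maximum is 6.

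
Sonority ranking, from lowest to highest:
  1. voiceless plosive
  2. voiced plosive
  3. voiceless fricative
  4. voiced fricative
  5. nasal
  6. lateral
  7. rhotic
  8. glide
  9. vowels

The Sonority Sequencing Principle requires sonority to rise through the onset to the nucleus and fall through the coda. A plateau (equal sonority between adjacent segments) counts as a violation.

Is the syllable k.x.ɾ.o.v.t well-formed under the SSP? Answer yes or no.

Onset: /k/ is a voiceless plosive (sonority 1), /x/ is a voiceless fricative (sonority 3), /ɾ/ is a rhotic (sonority 7); then the nucleus /o/ (sonority 9).
Onset profile 1-3-7-9 — rises to the nucleus.
Coda: /v/ is a voiced fricative (sonority 4), /t/ is a voiceless plosive (sonority 1).
Coda profile 9-4-1 — falls from the nucleus.

yes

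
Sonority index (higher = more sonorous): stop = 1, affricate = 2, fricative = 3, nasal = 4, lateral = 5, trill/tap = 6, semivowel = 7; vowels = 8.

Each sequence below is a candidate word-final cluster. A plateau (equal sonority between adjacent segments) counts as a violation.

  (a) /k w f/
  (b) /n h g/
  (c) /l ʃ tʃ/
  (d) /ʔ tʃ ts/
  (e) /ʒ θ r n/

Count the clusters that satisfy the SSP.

(a) sonority 1-7-3: ill-formed.
(b) sonority 4-3-1: well-formed.
(c) sonority 5-3-2: well-formed.
(d) sonority 1-2-2: ill-formed.
(e) sonority 3-3-6-4: ill-formed.

2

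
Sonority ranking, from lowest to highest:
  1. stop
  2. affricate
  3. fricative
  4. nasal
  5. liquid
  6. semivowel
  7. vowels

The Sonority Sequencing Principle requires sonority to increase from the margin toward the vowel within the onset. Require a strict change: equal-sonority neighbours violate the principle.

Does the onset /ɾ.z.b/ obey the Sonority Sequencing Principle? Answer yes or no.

/ɾ/ — liquid, sonority 5.
/z/ — fricative, sonority 3.
/b/ — stop, sonority 1.
The profile is 5-3-1. Between /ɾ/ (5) and /z/ (3) sonority does not rise, so the cluster violates the SSP.

no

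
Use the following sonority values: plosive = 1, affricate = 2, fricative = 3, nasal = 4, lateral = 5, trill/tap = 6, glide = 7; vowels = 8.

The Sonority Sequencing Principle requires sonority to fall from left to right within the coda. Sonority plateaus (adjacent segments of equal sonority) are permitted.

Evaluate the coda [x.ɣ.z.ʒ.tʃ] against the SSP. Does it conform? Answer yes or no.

/x/ — fricative, sonority 3.
/ɣ/ — fricative, sonority 3.
/z/ — fricative, sonority 3.
/ʒ/ — fricative, sonority 3.
/tʃ/ — affricate, sonority 2.
The profile 3-3-3-3-2 is non-increasing (plateaus allowed), so the coda satisfies the SSP.

yes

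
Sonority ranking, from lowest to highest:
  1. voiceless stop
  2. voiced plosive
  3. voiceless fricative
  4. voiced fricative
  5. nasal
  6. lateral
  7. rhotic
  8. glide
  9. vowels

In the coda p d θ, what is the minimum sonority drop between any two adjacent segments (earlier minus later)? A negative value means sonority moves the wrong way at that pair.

-1

/p/: voiceless stop = 1.
/d/: voiced plosive = 2.
/θ/: voiceless fricative = 3.
/p/→/d/: change -1.
/d/→/θ/: change -1.
Minimum = -1.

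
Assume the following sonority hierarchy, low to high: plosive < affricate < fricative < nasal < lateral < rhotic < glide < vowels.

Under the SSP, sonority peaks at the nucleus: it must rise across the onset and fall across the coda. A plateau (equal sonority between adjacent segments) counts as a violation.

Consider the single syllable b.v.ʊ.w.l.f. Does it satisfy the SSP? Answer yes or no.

Onset: /b/ is a plosive (sonority 1), /v/ is a fricative (sonority 3); then the nucleus /ʊ/ (sonority 8).
Onset profile 1-3-8 — rises to the nucleus.
Coda: /w/ is a glide (sonority 7), /l/ is a lateral (sonority 5), /f/ is a fricative (sonority 3).
Coda profile 8-7-5-3 — falls from the nucleus.

yes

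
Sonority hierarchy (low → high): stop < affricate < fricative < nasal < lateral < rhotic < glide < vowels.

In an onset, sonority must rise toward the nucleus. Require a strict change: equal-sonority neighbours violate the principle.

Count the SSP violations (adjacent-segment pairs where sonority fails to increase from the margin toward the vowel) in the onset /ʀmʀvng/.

3

/ʀ/ — rhotic, sonority 6.
/m/ — nasal, sonority 4.
/ʀ/ — rhotic, sonority 6.
/v/ — fricative, sonority 3.
/n/ — nasal, sonority 4.
/g/ — stop, sonority 1.
/ʀ/→/m/: 6→4 (does not rise) — violation.
/m/→/ʀ/: 4→6 (rises) — ok.
/ʀ/→/v/: 6→3 (does not rise) — violation.
/v/→/n/: 3→4 (rises) — ok.
/n/→/g/: 4→1 (does not rise) — violation.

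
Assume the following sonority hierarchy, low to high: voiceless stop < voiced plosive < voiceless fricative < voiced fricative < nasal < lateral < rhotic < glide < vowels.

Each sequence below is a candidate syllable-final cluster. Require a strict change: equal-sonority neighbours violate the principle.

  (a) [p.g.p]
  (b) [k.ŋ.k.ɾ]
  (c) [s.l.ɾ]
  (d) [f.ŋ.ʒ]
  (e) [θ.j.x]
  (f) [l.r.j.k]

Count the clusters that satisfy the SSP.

0

(a) [p.g.p]: profile 1-2-1 — violates.
(b) [k.ŋ.k.ɾ]: profile 1-5-1-7 — violates.
(c) [s.l.ɾ]: profile 3-6-7 — violates.
(d) [f.ŋ.ʒ]: profile 3-5-4 — violates.
(e) [θ.j.x]: profile 3-8-3 — violates.
(f) [l.r.j.k]: profile 6-7-8-1 — violates.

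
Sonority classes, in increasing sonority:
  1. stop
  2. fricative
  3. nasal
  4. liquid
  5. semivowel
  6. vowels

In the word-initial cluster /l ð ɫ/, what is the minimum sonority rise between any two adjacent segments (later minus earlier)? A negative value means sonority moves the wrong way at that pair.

-2

/l/ is a liquid (sonority 4).
/ð/ is a fricative (sonority 2).
/ɫ/ is a liquid (sonority 4).
/l/→/ð/: change -2.
/ð/→/ɫ/: change +2.
Minimum = -2.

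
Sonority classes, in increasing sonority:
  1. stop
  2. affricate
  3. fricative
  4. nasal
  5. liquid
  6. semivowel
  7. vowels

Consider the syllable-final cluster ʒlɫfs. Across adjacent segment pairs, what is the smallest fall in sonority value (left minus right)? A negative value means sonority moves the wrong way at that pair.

-2

/ʒ/: fricative = 3.
/l/: liquid = 5.
/ɫ/: liquid = 5.
/f/: fricative = 3.
/s/: fricative = 3.
/ʒ/→/l/: change -2.
/l/→/ɫ/: change +0.
/ɫ/→/f/: change +2.
/f/→/s/: change +0.
Minimum = -2.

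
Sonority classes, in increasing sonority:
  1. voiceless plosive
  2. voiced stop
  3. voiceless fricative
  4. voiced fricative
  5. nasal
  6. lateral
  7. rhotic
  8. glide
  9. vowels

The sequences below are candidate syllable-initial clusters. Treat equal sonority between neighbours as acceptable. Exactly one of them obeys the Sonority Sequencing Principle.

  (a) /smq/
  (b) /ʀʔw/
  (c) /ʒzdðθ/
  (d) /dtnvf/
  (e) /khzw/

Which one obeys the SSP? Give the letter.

e

(a) sonority 3-5-1: ill-formed.
(b) sonority 7-1-8: ill-formed.
(c) sonority 4-4-2-4-3: ill-formed.
(d) sonority 2-1-5-4-3: ill-formed.
(e) sonority 1-3-4-8: well-formed.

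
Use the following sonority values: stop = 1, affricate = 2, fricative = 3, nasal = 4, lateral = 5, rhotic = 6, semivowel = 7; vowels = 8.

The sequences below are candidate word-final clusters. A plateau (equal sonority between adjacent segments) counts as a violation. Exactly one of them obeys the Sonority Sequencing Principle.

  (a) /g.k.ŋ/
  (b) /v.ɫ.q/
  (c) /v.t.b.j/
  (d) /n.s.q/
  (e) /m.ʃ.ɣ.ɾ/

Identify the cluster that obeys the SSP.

(a) /g.k.ŋ/: profile 1-1-4 — violates.
(b) /v.ɫ.q/: profile 3-5-1 — violates.
(c) /v.t.b.j/: profile 3-1-1-7 — violates.
(d) /n.s.q/: profile 4-3-1 — obeys.
(e) /m.ʃ.ɣ.ɾ/: profile 4-3-3-6 — violates.

d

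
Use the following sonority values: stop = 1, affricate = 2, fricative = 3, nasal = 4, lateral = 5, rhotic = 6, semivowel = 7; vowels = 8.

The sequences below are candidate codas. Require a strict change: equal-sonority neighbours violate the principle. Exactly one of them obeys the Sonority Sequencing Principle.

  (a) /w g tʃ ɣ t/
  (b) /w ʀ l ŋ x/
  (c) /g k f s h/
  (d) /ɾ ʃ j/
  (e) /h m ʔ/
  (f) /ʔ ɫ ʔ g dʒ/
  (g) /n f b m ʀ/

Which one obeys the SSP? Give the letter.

(a) /w g tʃ ɣ t/: profile 7-1-2-3-1 — violates.
(b) /w ʀ l ŋ x/: profile 7-6-5-4-3 — obeys.
(c) /g k f s h/: profile 1-1-3-3-3 — violates.
(d) /ɾ ʃ j/: profile 6-3-7 — violates.
(e) /h m ʔ/: profile 3-4-1 — violates.
(f) /ʔ ɫ ʔ g dʒ/: profile 1-5-1-1-2 — violates.
(g) /n f b m ʀ/: profile 4-3-1-4-6 — violates.

b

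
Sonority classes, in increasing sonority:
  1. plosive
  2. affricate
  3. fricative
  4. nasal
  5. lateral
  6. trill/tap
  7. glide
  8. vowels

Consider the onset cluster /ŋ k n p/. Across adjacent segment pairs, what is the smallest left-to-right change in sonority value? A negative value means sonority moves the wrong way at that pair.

-3

/ŋ/: nasal = 4.
/k/: plosive = 1.
/n/: nasal = 4.
/p/: plosive = 1.
/ŋ/→/k/: change -3.
/k/→/n/: change +3.
/n/→/p/: change -3.
Minimum = -3.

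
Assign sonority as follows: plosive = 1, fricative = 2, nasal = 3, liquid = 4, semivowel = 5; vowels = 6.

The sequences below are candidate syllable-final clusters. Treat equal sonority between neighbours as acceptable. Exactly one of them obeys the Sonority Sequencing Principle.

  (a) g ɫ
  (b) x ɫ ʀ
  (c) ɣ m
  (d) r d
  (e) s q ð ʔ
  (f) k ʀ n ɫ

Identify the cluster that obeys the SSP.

(a) 1-4 → violates
(b) 2-4-4 → violates
(c) 2-3 → violates
(d) 4-1 → obeys
(e) 2-1-2-1 → violates
(f) 1-4-3-4 → violates

d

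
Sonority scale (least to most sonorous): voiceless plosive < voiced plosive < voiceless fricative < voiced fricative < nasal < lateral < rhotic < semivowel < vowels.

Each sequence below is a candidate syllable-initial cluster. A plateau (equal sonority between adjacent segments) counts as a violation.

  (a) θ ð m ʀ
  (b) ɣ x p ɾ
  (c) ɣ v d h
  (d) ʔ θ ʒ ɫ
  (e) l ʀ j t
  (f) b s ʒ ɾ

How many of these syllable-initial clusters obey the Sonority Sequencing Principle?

(a) sonority 3-4-5-7: well-formed.
(b) sonority 4-3-1-7: ill-formed.
(c) sonority 4-4-2-3: ill-formed.
(d) sonority 1-3-4-6: well-formed.
(e) sonority 6-7-8-1: ill-formed.
(f) sonority 2-3-4-7: well-formed.

3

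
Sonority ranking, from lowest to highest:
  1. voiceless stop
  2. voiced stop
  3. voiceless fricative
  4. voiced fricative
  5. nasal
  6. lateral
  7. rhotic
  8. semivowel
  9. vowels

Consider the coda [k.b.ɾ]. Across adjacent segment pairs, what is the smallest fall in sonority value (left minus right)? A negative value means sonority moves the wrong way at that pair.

/k/ is a voiceless stop (sonority 1).
/b/ is a voiced stop (sonority 2).
/ɾ/ is a rhotic (sonority 7).
/k/→/b/: change -1.
/b/→/ɾ/: change -5.
Minimum = -5.

-5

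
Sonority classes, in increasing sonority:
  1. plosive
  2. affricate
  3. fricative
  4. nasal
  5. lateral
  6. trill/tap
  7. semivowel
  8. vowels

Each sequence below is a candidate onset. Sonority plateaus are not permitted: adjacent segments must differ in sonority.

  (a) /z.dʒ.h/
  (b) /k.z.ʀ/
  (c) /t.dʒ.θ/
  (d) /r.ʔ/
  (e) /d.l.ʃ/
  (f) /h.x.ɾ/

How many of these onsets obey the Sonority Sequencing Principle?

2

(a) sonority 3-2-3: ill-formed.
(b) sonority 1-3-6: well-formed.
(c) sonority 1-2-3: well-formed.
(d) sonority 6-1: ill-formed.
(e) sonority 1-5-3: ill-formed.
(f) sonority 3-3-6: ill-formed.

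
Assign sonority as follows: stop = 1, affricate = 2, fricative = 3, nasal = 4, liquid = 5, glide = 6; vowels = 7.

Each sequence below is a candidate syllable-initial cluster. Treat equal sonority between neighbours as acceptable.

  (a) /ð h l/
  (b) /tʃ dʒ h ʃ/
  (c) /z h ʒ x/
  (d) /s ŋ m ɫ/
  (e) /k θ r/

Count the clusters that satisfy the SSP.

5

(a) sonority 3-3-5: well-formed.
(b) sonority 2-2-3-3: well-formed.
(c) sonority 3-3-3-3: well-formed.
(d) sonority 3-4-4-5: well-formed.
(e) sonority 1-3-5: well-formed.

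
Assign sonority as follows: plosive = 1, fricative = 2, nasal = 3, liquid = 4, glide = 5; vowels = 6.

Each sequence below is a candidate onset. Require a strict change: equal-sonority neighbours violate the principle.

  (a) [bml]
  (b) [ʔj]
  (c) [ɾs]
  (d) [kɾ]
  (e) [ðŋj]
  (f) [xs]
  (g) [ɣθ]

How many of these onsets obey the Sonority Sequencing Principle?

4

(a) sonority 1-3-4: well-formed.
(b) sonority 1-5: well-formed.
(c) sonority 4-2: ill-formed.
(d) sonority 1-4: well-formed.
(e) sonority 2-3-5: well-formed.
(f) sonority 2-2: ill-formed.
(g) sonority 2-2: ill-formed.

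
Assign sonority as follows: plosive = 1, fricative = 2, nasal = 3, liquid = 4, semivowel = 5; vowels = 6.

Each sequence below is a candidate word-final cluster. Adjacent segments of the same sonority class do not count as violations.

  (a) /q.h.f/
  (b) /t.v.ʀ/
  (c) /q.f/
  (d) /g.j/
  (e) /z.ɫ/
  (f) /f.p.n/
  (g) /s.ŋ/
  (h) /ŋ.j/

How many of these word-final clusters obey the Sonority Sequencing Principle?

0

(a) 1-2-2 → violates
(b) 1-2-4 → violates
(c) 1-2 → violates
(d) 1-5 → violates
(e) 2-4 → violates
(f) 2-1-3 → violates
(g) 2-3 → violates
(h) 3-5 → violates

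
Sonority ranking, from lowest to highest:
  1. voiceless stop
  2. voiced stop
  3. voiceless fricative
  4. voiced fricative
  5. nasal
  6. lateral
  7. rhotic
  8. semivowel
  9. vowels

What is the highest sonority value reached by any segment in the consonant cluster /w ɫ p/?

/w/: semivowel = 8.
/ɫ/: lateral = 6.
/p/: voiceless stop = 1.
The maximum is 8.

8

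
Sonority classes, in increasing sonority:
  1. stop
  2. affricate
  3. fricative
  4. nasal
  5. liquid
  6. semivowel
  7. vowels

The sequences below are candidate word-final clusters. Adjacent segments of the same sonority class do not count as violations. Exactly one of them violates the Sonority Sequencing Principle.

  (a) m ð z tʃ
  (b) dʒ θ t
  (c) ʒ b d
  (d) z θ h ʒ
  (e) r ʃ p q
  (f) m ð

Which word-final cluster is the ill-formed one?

(a) sonority 4-3-3-2: well-formed.
(b) sonority 2-3-1: ill-formed.
(c) sonority 3-1-1: well-formed.
(d) sonority 3-3-3-3: well-formed.
(e) sonority 5-3-1-1: well-formed.
(f) sonority 4-3: well-formed.

b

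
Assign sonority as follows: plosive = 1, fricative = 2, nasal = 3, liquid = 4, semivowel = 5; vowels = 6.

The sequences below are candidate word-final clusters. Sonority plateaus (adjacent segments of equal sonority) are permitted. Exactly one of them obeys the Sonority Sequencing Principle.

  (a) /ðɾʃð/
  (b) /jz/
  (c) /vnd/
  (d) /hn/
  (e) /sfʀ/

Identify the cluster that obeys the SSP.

b

(a) /ðɾʃð/: profile 2-4-2-2 — violates.
(b) /jz/: profile 5-2 — obeys.
(c) /vnd/: profile 2-3-1 — violates.
(d) /hn/: profile 2-3 — violates.
(e) /sfʀ/: profile 2-2-4 — violates.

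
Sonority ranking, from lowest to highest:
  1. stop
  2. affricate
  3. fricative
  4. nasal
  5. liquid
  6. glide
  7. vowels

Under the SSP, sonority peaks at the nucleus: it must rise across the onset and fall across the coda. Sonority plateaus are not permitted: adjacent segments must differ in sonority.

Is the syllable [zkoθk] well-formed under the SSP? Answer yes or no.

no

Onset: /z/ is a fricative (sonority 3), /k/ is a stop (sonority 1); then the nucleus /o/ (sonority 7).
Onset profile 3-1-7 — does not strictly rise throughout.
Coda: /θ/ is a fricative (sonority 3), /k/ is a stop (sonority 1).
Coda profile 7-3-1 — falls from the nucleus.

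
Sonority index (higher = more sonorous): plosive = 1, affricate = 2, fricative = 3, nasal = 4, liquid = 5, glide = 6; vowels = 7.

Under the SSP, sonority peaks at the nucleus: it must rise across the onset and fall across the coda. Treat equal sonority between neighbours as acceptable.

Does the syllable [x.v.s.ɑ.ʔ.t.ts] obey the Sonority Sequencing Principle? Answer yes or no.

Onset: /x/ is a fricative (sonority 3), /v/ is a fricative (sonority 3), /s/ is a fricative (sonority 3); then the nucleus /ɑ/ (sonority 7).
Onset profile 3-3-3-7 — rises to the nucleus.
Coda: /ʔ/ is a plosive (sonority 1), /t/ is a plosive (sonority 1), /ts/ is an affricate (sonority 2).
Coda profile 7-1-1-2 — does not fall throughout.

no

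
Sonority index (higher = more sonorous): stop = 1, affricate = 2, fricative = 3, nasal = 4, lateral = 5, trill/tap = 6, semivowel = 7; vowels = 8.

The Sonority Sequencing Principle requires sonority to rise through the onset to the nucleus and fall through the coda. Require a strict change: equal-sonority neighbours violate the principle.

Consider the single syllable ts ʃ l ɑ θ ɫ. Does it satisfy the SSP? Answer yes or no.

Onset: /ts/ is an affricate (sonority 2), /ʃ/ is a fricative (sonority 3), /l/ is a lateral (sonority 5); then the nucleus /ɑ/ (sonority 8).
Onset profile 2-3-5-8 — rises to the nucleus.
Coda: /θ/ is a fricative (sonority 3), /ɫ/ is a lateral (sonority 5).
Coda profile 8-3-5 — does not strictly fall throughout.

no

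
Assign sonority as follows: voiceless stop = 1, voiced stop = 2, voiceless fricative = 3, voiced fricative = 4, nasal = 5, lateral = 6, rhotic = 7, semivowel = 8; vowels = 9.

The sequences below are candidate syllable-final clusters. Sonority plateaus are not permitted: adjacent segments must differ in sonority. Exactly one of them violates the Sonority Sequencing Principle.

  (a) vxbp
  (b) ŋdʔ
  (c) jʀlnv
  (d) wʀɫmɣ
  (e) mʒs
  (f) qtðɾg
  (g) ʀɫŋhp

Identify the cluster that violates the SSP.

f

(a) sonority 4-3-2-1: well-formed.
(b) sonority 5-2-1: well-formed.
(c) sonority 8-7-6-5-4: well-formed.
(d) sonority 8-7-6-5-4: well-formed.
(e) sonority 5-4-3: well-formed.
(f) sonority 1-1-4-7-2: ill-formed.
(g) sonority 7-6-5-3-1: well-formed.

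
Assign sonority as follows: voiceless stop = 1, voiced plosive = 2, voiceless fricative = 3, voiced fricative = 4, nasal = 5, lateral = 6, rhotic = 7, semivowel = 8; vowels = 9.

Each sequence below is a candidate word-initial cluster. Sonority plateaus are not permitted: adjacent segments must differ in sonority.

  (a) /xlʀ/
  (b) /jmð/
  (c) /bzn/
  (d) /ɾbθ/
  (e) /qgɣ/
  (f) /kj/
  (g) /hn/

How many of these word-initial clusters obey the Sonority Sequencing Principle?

5

(a) 3-6-7 → obeys
(b) 8-5-4 → violates
(c) 2-4-5 → obeys
(d) 7-2-3 → violates
(e) 1-2-4 → obeys
(f) 1-8 → obeys
(g) 3-5 → obeys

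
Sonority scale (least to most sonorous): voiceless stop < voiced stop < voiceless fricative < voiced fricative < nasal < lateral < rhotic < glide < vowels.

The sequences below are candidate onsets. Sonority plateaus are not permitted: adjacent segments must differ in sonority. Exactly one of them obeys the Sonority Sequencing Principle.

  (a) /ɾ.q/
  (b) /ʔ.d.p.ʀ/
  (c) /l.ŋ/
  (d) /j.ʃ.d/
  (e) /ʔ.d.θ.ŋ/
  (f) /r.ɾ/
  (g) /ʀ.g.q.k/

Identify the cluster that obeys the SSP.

e

(a) sonority 7-1: ill-formed.
(b) sonority 1-2-1-7: ill-formed.
(c) sonority 6-5: ill-formed.
(d) sonority 8-3-2: ill-formed.
(e) sonority 1-2-3-5: well-formed.
(f) sonority 7-7: ill-formed.
(g) sonority 7-2-1-1: ill-formed.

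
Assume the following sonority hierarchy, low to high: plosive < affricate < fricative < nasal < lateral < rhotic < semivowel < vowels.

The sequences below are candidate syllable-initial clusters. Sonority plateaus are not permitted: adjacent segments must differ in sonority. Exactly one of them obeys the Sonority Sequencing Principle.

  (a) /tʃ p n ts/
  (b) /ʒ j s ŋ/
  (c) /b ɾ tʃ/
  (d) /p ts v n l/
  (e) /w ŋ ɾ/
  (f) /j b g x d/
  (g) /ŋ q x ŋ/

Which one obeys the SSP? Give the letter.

d

(a) /tʃ p n ts/: profile 2-1-4-2 — violates.
(b) /ʒ j s ŋ/: profile 3-7-3-4 — violates.
(c) /b ɾ tʃ/: profile 1-6-2 — violates.
(d) /p ts v n l/: profile 1-2-3-4-5 — obeys.
(e) /w ŋ ɾ/: profile 7-4-6 — violates.
(f) /j b g x d/: profile 7-1-1-3-1 — violates.
(g) /ŋ q x ŋ/: profile 4-1-3-4 — violates.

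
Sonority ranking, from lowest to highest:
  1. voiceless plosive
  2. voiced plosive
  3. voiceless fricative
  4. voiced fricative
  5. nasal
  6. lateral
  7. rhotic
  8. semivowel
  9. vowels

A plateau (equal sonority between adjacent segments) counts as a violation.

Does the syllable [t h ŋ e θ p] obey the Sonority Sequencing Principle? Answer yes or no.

yes

Onset: /t/ is a voiceless plosive (sonority 1), /h/ is a voiceless fricative (sonority 3), /ŋ/ is a nasal (sonority 5); then the nucleus /e/ (sonority 9).
Onset profile 1-3-5-9 — rises to the nucleus.
Coda: /θ/ is a voiceless fricative (sonority 3), /p/ is a voiceless plosive (sonority 1).
Coda profile 9-3-1 — falls from the nucleus.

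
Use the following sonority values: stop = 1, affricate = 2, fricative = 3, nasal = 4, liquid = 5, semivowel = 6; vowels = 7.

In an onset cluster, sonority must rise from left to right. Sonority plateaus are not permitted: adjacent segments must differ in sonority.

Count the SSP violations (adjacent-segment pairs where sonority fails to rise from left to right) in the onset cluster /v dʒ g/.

2

/v/ is a fricative (sonority 3).
/dʒ/ is an affricate (sonority 2).
/g/ is a stop (sonority 1).
/v/→/dʒ/: 3→2 (does not rise) — violation.
/dʒ/→/g/: 2→1 (does not rise) — violation.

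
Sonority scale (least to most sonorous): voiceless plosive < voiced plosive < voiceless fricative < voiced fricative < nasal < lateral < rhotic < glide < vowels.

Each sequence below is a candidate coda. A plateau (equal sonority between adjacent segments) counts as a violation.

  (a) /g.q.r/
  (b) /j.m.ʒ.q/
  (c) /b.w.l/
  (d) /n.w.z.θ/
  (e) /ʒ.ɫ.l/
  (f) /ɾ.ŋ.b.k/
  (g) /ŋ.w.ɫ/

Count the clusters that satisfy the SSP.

(a) sonority 2-1-7: ill-formed.
(b) sonority 8-5-4-1: well-formed.
(c) sonority 2-8-6: ill-formed.
(d) sonority 5-8-4-3: ill-formed.
(e) sonority 4-6-6: ill-formed.
(f) sonority 7-5-2-1: well-formed.
(g) sonority 5-8-6: ill-formed.

2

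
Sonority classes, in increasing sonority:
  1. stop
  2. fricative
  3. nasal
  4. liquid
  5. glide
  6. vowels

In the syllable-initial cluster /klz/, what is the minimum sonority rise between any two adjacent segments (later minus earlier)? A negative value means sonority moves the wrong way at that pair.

-2

/k/: stop = 1.
/l/: liquid = 4.
/z/: fricative = 2.
/k/→/l/: change +3.
/l/→/z/: change -2.
Minimum = -2.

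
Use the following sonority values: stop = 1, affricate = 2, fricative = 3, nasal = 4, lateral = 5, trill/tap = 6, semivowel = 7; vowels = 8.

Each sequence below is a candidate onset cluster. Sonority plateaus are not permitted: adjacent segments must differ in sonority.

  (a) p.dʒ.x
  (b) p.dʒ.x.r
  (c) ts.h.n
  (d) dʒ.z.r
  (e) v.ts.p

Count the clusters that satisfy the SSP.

4

(a) p.dʒ.x: profile 1-2-3 — obeys.
(b) p.dʒ.x.r: profile 1-2-3-6 — obeys.
(c) ts.h.n: profile 2-3-4 — obeys.
(d) dʒ.z.r: profile 2-3-6 — obeys.
(e) v.ts.p: profile 3-2-1 — violates.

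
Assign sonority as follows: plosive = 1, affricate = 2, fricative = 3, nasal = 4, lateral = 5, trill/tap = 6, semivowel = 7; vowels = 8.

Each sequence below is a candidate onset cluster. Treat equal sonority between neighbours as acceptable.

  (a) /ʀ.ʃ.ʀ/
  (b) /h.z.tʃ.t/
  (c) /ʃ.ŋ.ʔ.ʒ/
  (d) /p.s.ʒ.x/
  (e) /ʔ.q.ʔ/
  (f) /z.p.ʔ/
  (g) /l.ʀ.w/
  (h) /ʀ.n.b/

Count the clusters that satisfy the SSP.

3

(a) 6-3-6 → violates
(b) 3-3-2-1 → violates
(c) 3-4-1-3 → violates
(d) 1-3-3-3 → obeys
(e) 1-1-1 → obeys
(f) 3-1-1 → violates
(g) 5-6-7 → obeys
(h) 6-4-1 → violates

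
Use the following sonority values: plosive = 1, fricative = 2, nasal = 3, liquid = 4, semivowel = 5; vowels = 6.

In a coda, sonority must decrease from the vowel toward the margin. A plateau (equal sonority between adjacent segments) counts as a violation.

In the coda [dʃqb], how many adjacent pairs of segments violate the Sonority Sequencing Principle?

/d/: plosive = 1.
/ʃ/: fricative = 2.
/q/: plosive = 1.
/b/: plosive = 1.
/d/→/ʃ/: 1→2 (does not fall) — violation.
/ʃ/→/q/: 2→1 (falls) — ok.
/q/→/b/: 1→1 (plateau) — violation.

2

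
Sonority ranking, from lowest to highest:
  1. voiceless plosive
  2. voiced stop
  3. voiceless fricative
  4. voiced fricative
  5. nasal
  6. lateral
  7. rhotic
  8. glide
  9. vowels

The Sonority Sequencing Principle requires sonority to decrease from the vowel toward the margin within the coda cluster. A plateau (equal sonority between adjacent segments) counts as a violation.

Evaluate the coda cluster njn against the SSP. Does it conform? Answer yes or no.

/n/ is a nasal (sonority 5).
/j/ is a glide (sonority 8).
/n/ is a nasal (sonority 5).
The profile is 5-8-5. Between /n/ (5) and /j/ (8) sonority does not fall, so the cluster violates the SSP.

no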